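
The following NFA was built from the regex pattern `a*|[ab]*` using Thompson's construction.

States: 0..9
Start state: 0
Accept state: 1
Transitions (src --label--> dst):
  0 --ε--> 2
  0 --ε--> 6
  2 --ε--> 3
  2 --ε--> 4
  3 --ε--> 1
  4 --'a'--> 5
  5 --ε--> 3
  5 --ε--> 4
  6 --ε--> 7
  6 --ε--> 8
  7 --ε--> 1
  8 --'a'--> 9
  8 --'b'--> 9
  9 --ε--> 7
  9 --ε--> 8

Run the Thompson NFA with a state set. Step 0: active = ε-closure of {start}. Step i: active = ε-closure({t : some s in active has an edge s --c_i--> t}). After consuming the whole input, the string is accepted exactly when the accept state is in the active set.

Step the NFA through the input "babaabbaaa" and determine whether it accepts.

Answer: ACCEPT

Steps:
S₀ = ε-closure({0}) = {0,1,2,3,4,6,7,8}
'b' @ 1: {1,7,8,9}  [accepting]
'a' @ 2: {1,7,8,9}  [accepting]
'b' @ 3: {1,7,8,9}  [accepting]
'a' @ 4: {1,7,8,9}  [accepting]
'a' @ 5: {1,7,8,9}  [accepting]
'b' @ 6: {1,7,8,9}  [accepting]
'b' @ 7: {1,7,8,9}  [accepting]
'a' @ 8: {1,7,8,9}  [accepting]
'a' @ 9: {1,7,8,9}  [accepting]
'a' @ 10: {1,7,8,9}  [accepting]
end set {1,7,8,9} — state 1 in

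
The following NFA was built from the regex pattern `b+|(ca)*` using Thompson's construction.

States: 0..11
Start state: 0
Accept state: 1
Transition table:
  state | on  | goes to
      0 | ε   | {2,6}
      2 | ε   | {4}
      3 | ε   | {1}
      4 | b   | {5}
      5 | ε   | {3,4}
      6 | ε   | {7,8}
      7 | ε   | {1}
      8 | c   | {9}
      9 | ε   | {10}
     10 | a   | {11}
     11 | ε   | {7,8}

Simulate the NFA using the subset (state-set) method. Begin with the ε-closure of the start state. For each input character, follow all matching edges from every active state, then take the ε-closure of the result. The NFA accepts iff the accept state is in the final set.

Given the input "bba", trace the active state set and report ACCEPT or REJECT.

Answer: REJECT

Steps:
start: ε-closure({0}) = {0,1,2,4,6,7,8}
'b' @ 1: {1,3,4,5}  ✓accept
'b' @ 2: {1,3,4,5}  ✓accept
'a' @ 3: {}  — dead — no transitions
after full input: {}  (accept=1 not in)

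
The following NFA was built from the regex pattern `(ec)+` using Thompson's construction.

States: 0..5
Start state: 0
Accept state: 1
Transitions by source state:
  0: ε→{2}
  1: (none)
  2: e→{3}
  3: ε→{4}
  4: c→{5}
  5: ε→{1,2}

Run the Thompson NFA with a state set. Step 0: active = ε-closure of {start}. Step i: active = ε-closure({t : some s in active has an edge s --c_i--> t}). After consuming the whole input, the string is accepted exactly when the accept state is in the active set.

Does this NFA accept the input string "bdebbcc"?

Answer: REJECT

Trace:
initial (ε-close {0}): {0,2}
'b' @ 1: {}  — no active states
rest 'debbcc' ignored (set empty)
after full input: {}  (accept=1 not in)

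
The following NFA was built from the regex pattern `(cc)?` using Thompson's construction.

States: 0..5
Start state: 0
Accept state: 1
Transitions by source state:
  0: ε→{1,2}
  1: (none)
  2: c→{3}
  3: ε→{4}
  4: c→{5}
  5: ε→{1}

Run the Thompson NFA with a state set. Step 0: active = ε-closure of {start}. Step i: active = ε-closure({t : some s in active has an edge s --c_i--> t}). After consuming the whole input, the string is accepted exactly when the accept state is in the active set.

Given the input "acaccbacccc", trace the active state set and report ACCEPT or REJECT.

Answer: REJECT

Derivation:
S₀ = ε-closure({0}) = {0,1,2}
'a' @ 1: {}  — no active states
rest 'caccbacccc' ignored (set empty)
after full input: {}  (accept=1 not in)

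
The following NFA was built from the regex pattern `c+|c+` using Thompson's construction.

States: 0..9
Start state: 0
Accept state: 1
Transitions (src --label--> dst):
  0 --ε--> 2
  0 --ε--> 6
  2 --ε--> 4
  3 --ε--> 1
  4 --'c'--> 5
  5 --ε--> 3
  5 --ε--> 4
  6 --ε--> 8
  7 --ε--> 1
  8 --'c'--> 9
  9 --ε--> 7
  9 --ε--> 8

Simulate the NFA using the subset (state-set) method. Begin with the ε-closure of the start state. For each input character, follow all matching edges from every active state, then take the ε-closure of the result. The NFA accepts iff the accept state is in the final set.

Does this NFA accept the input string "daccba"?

initial (ε-close {0}): {0,2,4,6,8}
'd' @ 1: {}  — dead — no transitions
rest 'accba' ignored (set empty)
end set {} — state 1 not in

Answer: REJECT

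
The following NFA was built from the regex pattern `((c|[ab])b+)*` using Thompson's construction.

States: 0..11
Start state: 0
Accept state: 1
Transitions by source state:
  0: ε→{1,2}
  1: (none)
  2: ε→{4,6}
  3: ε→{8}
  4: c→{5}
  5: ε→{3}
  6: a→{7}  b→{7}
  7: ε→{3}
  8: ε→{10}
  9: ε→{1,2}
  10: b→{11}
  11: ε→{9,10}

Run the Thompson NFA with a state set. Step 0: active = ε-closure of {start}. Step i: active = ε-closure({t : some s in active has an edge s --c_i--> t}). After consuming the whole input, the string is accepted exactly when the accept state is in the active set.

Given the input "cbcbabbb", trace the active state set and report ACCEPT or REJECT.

Answer: ACCEPT

Trace:
start: ε-closure({0}) = {0,1,2,4,6}
'c' @ 1: {3,5,8,10}
'b' @ 2: {1,2,4,6,9,10,11}  ✓accept
'c' @ 3: {3,5,8,10}
'b' @ 4: {1,2,4,6,9,10,11}  ✓accept
'a' @ 5: {3,7,8,10}
'b' @ 6: {1,2,4,6,9,10,11}  ✓accept
'b' @ 7: {1,2,3,4,6,7,8,9,10,11}  ✓accept
'b' @ 8: {1,2,3,4,6,7,8,9,10,11}  ✓accept
final: {1,2,3,4,6,7,8,9,10,11}; accept 1 in set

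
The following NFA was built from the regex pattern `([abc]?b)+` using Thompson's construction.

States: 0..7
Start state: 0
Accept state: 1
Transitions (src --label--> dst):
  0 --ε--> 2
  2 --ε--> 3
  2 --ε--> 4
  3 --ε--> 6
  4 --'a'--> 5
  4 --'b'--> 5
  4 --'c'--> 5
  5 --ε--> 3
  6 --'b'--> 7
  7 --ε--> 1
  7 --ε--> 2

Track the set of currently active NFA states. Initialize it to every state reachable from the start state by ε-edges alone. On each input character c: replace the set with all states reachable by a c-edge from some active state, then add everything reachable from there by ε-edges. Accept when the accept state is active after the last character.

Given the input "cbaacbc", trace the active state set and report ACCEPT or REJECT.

start: ε-closure({0}) = {0,2,3,4,6}
'c' @ 1: {3,5,6}
'b' @ 2: {1,2,3,4,6,7}  (accept∈set)
'a' @ 3: {3,5,6}
'a' @ 4: {}  — dead — no transitions
rest 'cbc' ignored (set empty)
final: {}; accept 1 not in set

Answer: REJECT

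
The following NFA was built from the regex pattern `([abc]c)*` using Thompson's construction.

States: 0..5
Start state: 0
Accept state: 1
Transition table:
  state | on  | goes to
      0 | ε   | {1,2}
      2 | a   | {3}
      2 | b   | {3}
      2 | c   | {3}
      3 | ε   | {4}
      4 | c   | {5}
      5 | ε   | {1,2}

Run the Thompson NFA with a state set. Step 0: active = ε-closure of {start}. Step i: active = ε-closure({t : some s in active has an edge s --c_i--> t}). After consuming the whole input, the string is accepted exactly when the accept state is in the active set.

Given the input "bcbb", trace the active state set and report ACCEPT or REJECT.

Answer: REJECT

Steps:
initial (ε-close {0}): {0,1,2}
'b' @ 1: {3,4}
'c' @ 2: {1,2,5}  ✓accept
'b' @ 3: {3,4}
'b' @ 4: {}  — state set empty
after full input: {}  (accept=1 not in)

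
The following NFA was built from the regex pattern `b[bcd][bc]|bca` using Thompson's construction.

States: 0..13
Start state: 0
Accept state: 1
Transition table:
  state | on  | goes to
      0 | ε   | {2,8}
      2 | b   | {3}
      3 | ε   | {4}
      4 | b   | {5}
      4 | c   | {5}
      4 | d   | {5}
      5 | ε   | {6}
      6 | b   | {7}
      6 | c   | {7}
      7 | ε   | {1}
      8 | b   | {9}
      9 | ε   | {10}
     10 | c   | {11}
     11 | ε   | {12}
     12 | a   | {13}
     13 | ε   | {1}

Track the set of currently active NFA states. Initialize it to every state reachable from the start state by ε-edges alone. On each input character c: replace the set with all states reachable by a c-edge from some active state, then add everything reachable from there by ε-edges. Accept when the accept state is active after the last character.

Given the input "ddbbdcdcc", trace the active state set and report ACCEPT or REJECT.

Answer: REJECT

Trace:
initial (ε-close {0}): {0,2,8}
'd' @ 1: {}  — dead — no transitions
rest 'dbbdcdcc' ignored (set empty)
end set {} — state 1 not in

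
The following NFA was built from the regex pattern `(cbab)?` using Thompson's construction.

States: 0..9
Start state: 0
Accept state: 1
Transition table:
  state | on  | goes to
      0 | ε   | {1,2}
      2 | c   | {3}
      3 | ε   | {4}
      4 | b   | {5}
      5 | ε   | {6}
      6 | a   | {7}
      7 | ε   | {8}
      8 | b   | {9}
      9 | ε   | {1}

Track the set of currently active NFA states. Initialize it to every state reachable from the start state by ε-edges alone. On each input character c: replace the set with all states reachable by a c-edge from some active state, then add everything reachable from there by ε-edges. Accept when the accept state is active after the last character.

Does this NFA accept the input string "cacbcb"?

Answer: REJECT

Steps:
initial (ε-close {0}): {0,1,2}
'c' @ 1: {3,4}
'a' @ 2: {}  — state set empty
rest 'cbcb' ignored (set empty)
end set {} — state 1 not in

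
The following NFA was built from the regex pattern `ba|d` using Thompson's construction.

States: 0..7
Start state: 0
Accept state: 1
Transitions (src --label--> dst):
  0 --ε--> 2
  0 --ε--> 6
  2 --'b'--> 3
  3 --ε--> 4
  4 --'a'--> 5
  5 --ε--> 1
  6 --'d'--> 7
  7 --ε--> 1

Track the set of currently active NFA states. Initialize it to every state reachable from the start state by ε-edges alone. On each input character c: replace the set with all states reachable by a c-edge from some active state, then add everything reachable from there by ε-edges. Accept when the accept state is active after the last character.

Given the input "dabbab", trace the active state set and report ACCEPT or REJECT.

Answer: REJECT

Derivation:
S₀ = ε-closure({0}) = {0,2,6}
'd' @ 1: {1,7}  [accepting]
'a' @ 2: {}  — state set empty
rest 'bbab' ignored (set empty)
after full input: {}  (accept=1 not in)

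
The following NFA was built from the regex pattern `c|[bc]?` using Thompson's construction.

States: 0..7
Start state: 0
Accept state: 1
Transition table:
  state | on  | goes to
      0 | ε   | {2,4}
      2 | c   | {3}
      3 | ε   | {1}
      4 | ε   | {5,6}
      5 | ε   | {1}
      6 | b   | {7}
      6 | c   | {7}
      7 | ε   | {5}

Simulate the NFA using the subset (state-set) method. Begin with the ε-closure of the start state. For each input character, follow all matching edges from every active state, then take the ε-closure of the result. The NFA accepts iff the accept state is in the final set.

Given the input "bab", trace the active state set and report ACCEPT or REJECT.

Answer: REJECT

Derivation:
initial (ε-close {0}): {0,1,2,4,5,6}
'b' @ 1: {1,5,7}  ✓accept
'a' @ 2: {}  — no active states
rest 'b' ignored (set empty)
end set {} — state 1 not in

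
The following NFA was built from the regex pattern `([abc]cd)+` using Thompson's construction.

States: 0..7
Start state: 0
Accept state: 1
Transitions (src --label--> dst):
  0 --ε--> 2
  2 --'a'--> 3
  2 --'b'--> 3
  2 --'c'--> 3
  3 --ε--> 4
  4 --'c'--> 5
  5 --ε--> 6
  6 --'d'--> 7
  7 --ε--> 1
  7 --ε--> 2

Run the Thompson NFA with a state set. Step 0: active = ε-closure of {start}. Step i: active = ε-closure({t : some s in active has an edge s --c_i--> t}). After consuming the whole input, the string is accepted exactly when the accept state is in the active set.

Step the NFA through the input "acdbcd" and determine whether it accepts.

Answer: ACCEPT

Steps:
initial (ε-close {0}): {0,2}
'a' @ 1: {3,4}
'c' @ 2: {5,6}
'd' @ 3: {1,2,7}  (accept∈set)
'b' @ 4: {3,4}
'c' @ 5: {5,6}
'd' @ 6: {1,2,7}  (accept∈set)
final: {1,2,7}; accept 1 in set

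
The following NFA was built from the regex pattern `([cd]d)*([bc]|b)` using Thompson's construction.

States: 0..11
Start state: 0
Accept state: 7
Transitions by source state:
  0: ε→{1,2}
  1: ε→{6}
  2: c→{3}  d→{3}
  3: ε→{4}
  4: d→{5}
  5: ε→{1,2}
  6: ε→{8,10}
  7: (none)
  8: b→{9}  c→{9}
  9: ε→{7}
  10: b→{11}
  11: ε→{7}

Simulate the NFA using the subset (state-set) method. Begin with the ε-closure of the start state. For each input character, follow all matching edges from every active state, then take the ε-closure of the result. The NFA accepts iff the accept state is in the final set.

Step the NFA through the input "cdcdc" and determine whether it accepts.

S₀ = ε-closure({0}) = {0,1,2,6,8,10}
'c' @ 1: {3,4,7,9}  ✓accept
'd' @ 2: {1,2,5,6,8,10}
'c' @ 3: {3,4,7,9}  ✓accept
'd' @ 4: {1,2,5,6,8,10}
'c' @ 5: {3,4,7,9}  ✓accept
final: {3,4,7,9}; accept 7 in set

Answer: ACCEPT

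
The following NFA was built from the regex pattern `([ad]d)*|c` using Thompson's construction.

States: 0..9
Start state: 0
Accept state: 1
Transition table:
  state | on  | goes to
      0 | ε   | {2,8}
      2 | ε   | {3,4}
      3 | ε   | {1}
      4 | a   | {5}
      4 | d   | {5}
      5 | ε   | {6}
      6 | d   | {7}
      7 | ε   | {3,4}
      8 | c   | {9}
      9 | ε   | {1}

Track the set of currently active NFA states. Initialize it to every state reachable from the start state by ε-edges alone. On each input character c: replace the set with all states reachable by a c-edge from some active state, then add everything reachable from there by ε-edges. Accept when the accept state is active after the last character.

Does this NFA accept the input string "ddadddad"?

initial (ε-close {0}): {0,1,2,3,4,8}
'd' @ 1: {5,6}
'd' @ 2: {1,3,4,7}  (accept∈set)
'a' @ 3: {5,6}
'd' @ 4: {1,3,4,7}  (accept∈set)
'd' @ 5: {5,6}
'd' @ 6: {1,3,4,7}  (accept∈set)
'a' @ 7: {5,6}
'd' @ 8: {1,3,4,7}  (accept∈set)
final: {1,3,4,7}; accept 1 in set

Answer: ACCEPT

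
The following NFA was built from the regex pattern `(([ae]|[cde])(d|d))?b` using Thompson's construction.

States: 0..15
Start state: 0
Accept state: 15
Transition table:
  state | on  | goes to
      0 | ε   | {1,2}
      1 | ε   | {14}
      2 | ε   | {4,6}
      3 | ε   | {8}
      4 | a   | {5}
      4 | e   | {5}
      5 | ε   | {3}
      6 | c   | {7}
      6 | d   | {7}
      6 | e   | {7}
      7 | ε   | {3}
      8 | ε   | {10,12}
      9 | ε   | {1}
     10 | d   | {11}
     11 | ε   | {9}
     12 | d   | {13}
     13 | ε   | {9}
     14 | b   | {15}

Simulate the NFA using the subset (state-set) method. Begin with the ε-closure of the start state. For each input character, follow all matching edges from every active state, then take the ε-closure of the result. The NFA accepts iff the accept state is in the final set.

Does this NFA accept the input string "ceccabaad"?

Answer: REJECT

Steps:
start: ε-closure({0}) = {0,1,2,4,6,14}
'c' @ 1: {3,7,8,10,12}
'e' @ 2: {}  — state set empty
rest 'ccabaad' ignored (set empty)
final: {}; accept 15 not in set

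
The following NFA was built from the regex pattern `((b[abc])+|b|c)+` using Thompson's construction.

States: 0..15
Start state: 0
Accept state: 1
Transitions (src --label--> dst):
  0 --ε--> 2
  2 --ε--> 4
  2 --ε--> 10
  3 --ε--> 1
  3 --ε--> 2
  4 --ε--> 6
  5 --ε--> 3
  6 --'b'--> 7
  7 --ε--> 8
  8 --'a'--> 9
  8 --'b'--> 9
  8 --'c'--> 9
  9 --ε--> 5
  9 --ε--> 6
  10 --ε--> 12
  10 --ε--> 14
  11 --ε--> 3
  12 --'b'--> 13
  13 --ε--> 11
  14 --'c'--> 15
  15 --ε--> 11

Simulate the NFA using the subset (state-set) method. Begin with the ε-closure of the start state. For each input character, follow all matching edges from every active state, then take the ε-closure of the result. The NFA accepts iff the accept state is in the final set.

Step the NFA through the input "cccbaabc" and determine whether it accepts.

S₀ = ε-closure({0}) = {0,2,4,6,10,12,14}
'c' @ 1: {1,2,3,4,6,10,11,12,14,15}  ✓accept
'c' @ 2: {1,2,3,4,6,10,11,12,14,15}  ✓accept
'c' @ 3: {1,2,3,4,6,10,11,12,14,15}  ✓accept
'b' @ 4: {1,2,3,4,6,7,8,10,11,12,13,14}  ✓accept
'a' @ 5: {1,2,3,4,5,6,9,10,12,14}  ✓accept
'a' @ 6: {}  — dead — no transitions
rest 'bc' ignored (set empty)
end set {} — state 1 not in

Answer: REJECT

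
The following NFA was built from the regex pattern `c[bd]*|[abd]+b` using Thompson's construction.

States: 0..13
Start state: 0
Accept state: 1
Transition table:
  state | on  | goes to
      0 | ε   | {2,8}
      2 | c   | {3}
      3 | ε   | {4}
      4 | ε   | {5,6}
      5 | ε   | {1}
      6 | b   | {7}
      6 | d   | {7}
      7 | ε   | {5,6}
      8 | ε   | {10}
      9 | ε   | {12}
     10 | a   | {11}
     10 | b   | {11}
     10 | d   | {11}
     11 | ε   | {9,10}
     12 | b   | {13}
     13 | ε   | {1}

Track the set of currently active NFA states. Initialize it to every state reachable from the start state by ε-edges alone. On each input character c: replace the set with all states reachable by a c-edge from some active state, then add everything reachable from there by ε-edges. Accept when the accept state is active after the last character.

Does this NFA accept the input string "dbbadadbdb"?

Answer: ACCEPT

Trace:
initial (ε-close {0}): {0,2,8,10}
'd' @ 1: {9,10,11,12}
'b' @ 2: {1,9,10,11,12,13}  (accept∈set)
'b' @ 3: {1,9,10,11,12,13}  (accept∈set)
'a' @ 4: {9,10,11,12}
'd' @ 5: {9,10,11,12}
'a' @ 6: {9,10,11,12}
'd' @ 7: {9,10,11,12}
'b' @ 8: {1,9,10,11,12,13}  (accept∈set)
'd' @ 9: {9,10,11,12}
'b' @ 10: {1,9,10,11,12,13}  (accept∈set)
end set {1,9,10,11,12,13} — state 1 in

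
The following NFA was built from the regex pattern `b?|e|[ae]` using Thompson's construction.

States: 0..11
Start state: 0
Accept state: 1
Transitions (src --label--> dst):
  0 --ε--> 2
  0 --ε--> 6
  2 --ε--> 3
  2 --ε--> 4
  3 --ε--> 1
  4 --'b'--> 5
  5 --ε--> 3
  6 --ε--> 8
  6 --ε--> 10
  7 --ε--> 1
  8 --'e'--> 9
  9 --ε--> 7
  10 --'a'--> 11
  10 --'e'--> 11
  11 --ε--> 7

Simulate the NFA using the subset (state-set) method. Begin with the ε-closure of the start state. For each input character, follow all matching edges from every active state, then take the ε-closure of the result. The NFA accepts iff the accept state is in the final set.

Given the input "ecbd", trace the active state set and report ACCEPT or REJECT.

Answer: REJECT

Derivation:
S₀ = ε-closure({0}) = {0,1,2,3,4,6,8,10}
'e' @ 1: {1,7,9,11}  ✓accept
'c' @ 2: {}  — dead — no transitions
rest 'bd' ignored (set empty)
final: {}; accept 1 not in set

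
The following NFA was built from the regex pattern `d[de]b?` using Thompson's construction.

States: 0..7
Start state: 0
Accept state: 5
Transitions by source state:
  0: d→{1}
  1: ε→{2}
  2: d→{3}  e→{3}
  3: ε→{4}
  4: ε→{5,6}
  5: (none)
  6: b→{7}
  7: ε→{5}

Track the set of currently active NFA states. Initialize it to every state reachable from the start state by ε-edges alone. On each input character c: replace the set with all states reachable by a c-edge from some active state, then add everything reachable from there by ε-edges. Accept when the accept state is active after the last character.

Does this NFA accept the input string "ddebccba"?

Answer: REJECT

Trace:
S₀ = ε-closure({0}) = {0}
'd' @ 1: {1,2}
'd' @ 2: {3,4,5,6}  [accepting]
'e' @ 3: {}  — dead — no transitions
rest 'bccba' ignored (set empty)
end set {} — state 5 not in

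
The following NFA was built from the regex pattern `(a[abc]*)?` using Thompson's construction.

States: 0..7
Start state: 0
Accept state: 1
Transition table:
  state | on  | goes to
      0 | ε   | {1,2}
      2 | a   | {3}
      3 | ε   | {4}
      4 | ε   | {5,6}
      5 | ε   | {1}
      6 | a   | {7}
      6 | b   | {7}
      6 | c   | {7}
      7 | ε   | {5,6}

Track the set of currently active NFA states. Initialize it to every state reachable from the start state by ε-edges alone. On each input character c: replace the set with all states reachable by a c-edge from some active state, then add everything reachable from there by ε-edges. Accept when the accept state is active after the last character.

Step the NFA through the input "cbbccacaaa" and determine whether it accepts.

S₀ = ε-closure({0}) = {0,1,2}
'c' @ 1: {}  — no active states
rest 'bbccacaaa' ignored (set empty)
final: {}; accept 1 not in set

Answer: REJECT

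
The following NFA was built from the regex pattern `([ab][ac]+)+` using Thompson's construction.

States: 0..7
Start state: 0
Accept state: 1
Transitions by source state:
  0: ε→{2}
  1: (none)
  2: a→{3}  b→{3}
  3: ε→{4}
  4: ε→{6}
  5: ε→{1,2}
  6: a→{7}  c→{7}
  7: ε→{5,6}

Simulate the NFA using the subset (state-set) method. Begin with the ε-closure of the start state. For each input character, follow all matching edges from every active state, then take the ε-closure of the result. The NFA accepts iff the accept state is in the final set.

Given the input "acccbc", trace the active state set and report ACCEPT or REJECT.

Answer: ACCEPT

Derivation:
initial (ε-close {0}): {0,2}
'a' @ 1: {3,4,6}
'c' @ 2: {1,2,5,6,7}  (accept∈set)
'c' @ 3: {1,2,5,6,7}  (accept∈set)
'c' @ 4: {1,2,5,6,7}  (accept∈set)
'b' @ 5: {3,4,6}
'c' @ 6: {1,2,5,6,7}  (accept∈set)
end set {1,2,5,6,7} — state 1 in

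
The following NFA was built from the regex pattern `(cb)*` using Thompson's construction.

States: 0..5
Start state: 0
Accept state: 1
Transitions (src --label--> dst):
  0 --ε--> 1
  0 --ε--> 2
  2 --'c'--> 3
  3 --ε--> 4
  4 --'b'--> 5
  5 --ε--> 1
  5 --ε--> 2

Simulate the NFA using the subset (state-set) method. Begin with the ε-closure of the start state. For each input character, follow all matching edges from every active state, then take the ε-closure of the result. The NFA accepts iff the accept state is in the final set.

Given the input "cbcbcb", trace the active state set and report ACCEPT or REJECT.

Answer: ACCEPT

Derivation:
initial (ε-close {0}): {0,1,2}
'c' @ 1: {3,4}
'b' @ 2: {1,2,5}  ✓accept
'c' @ 3: {3,4}
'b' @ 4: {1,2,5}  ✓accept
'c' @ 5: {3,4}
'b' @ 6: {1,2,5}  ✓accept
after full input: {1,2,5}  (accept=1 in)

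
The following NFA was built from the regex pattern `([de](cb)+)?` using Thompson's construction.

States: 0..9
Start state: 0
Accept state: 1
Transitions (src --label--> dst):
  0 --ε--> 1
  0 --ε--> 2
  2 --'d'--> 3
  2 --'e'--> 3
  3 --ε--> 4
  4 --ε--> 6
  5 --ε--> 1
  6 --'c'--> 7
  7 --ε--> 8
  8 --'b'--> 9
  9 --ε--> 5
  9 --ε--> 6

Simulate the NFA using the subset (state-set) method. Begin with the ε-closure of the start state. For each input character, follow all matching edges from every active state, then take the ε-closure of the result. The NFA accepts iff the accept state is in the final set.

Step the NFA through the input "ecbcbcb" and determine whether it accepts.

initial (ε-close {0}): {0,1,2}
'e' @ 1: {3,4,6}
'c' @ 2: {7,8}
'b' @ 3: {1,5,6,9}  [accepting]
'c' @ 4: {7,8}
'b' @ 5: {1,5,6,9}  [accepting]
'c' @ 6: {7,8}
'b' @ 7: {1,5,6,9}  [accepting]
end set {1,5,6,9} — state 1 in

Answer: ACCEPT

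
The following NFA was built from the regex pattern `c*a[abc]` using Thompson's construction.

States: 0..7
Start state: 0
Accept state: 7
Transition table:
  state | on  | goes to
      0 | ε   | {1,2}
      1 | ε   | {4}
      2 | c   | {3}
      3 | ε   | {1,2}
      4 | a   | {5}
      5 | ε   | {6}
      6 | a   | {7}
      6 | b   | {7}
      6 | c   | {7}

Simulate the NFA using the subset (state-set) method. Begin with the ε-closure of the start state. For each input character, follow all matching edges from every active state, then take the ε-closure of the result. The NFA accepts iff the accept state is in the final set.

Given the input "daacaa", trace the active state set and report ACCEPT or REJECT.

S₀ = ε-closure({0}) = {0,1,2,4}
'd' @ 1: {}  — dead — no transitions
rest 'aacaa' ignored (set empty)
after full input: {}  (accept=7 not in)

Answer: REJECT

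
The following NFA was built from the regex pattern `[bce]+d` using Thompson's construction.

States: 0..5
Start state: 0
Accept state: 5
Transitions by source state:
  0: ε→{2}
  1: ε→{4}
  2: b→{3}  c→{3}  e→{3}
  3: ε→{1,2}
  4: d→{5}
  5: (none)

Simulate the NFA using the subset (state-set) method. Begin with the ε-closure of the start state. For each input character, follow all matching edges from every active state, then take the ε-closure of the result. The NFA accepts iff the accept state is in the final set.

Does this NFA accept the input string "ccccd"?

Answer: ACCEPT

Steps:
start: ε-closure({0}) = {0,2}
'c' @ 1: {1,2,3,4}
'c' @ 2: {1,2,3,4}
'c' @ 3: {1,2,3,4}
'c' @ 4: {1,2,3,4}
'd' @ 5: {5}  [accepting]
end set {5} — state 5 in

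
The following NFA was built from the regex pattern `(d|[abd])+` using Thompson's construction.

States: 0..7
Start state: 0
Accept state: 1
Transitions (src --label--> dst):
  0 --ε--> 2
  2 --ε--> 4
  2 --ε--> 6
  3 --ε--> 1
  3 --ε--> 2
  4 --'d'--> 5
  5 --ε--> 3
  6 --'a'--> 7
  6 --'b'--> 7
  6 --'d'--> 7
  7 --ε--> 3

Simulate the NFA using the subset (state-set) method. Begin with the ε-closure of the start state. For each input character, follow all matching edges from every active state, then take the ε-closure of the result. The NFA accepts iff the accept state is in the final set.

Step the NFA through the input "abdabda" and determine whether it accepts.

Answer: ACCEPT

Trace:
start: ε-closure({0}) = {0,2,4,6}
'a' @ 1: {1,2,3,4,6,7}  ✓accept
'b' @ 2: {1,2,3,4,6,7}  ✓accept
'd' @ 3: {1,2,3,4,5,6,7}  ✓accept
'a' @ 4: {1,2,3,4,6,7}  ✓accept
'b' @ 5: {1,2,3,4,6,7}  ✓accept
'd' @ 6: {1,2,3,4,5,6,7}  ✓accept
'a' @ 7: {1,2,3,4,6,7}  ✓accept
final: {1,2,3,4,6,7}; accept 1 in set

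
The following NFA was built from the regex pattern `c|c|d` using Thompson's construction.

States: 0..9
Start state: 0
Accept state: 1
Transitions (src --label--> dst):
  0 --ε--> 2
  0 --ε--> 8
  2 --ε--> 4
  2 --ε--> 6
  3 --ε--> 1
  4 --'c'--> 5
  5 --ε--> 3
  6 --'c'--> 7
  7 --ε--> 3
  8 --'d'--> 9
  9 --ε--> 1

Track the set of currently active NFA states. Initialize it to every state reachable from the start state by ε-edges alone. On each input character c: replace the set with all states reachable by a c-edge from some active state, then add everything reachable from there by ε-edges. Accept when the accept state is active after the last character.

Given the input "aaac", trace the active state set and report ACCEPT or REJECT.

Answer: REJECT

Derivation:
initial (ε-close {0}): {0,2,4,6,8}
'a' @ 1: {}  — state set empty
rest 'aac' ignored (set empty)
after full input: {}  (accept=1 not in)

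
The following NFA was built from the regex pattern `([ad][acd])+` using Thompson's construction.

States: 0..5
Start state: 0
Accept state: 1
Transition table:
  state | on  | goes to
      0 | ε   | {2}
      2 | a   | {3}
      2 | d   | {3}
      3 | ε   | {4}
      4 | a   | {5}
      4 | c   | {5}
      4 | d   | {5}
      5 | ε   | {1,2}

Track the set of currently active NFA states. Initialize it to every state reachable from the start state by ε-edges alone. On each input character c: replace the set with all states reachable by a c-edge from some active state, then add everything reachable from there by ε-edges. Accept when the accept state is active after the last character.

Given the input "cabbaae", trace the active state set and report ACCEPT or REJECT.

start: ε-closure({0}) = {0,2}
'c' @ 1: {}  — dead — no transitions
rest 'abbaae' ignored (set empty)
final: {}; accept 1 not in set

Answer: REJECT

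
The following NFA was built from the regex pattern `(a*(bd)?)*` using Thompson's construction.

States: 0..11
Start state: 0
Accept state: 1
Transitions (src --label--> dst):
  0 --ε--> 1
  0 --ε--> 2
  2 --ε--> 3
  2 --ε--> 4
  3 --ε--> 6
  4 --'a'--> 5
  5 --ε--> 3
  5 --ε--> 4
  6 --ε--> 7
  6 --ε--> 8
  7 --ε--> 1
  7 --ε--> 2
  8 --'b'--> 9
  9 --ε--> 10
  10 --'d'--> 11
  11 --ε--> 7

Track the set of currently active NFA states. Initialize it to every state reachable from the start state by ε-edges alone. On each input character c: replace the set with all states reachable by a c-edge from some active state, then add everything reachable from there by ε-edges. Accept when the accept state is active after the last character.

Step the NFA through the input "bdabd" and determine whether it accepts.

initial (ε-close {0}): {0,1,2,3,4,6,7,8}
'b' @ 1: {9,10}
'd' @ 2: {1,2,3,4,6,7,8,11}  [accepting]
'a' @ 3: {1,2,3,4,5,6,7,8}  [accepting]
'b' @ 4: {9,10}
'd' @ 5: {1,2,3,4,6,7,8,11}  [accepting]
after full input: {1,2,3,4,6,7,8,11}  (accept=1 in)

Answer: ACCEPT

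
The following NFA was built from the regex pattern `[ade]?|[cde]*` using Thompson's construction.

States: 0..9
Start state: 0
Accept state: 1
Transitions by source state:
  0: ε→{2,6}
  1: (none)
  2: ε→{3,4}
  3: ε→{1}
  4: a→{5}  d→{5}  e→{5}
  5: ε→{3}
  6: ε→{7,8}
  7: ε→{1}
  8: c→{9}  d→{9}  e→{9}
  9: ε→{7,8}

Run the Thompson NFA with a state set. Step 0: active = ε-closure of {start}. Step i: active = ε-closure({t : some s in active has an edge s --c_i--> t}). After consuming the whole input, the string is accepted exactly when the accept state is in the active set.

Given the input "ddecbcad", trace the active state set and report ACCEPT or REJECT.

start: ε-closure({0}) = {0,1,2,3,4,6,7,8}
'd' @ 1: {1,3,5,7,8,9}  [accepting]
'd' @ 2: {1,7,8,9}  [accepting]
'e' @ 3: {1,7,8,9}  [accepting]
'c' @ 4: {1,7,8,9}  [accepting]
'b' @ 5: {}  — dead — no transitions
rest 'cad' ignored (set empty)
end set {} — state 1 not in

Answer: REJECT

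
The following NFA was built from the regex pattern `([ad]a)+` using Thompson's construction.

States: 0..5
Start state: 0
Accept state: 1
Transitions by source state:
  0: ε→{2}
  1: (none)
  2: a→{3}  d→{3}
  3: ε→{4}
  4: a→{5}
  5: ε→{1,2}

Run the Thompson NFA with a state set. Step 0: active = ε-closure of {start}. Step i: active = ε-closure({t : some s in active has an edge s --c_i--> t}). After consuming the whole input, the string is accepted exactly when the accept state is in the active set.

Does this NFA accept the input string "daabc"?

initial (ε-close {0}): {0,2}
'd' @ 1: {3,4}
'a' @ 2: {1,2,5}  [accepting]
'a' @ 3: {3,4}
'b' @ 4: {}  — state set empty
rest 'c' ignored (set empty)
end set {} — state 1 not in

Answer: REJECT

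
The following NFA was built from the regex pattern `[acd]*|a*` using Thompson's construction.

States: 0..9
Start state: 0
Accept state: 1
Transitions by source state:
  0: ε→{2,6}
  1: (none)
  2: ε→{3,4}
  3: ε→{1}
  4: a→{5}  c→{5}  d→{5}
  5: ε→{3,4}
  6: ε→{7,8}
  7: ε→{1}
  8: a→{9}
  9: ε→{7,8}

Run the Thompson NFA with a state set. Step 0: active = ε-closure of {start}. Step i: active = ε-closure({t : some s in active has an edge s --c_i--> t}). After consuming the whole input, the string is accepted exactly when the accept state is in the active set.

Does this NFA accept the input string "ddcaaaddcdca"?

start: ε-closure({0}) = {0,1,2,3,4,6,7,8}
'd' @ 1: {1,3,4,5}  ✓accept
'd' @ 2: {1,3,4,5}  ✓accept
'c' @ 3: {1,3,4,5}  ✓accept
'a' @ 4: {1,3,4,5}  ✓accept
'a' @ 5: {1,3,4,5}  ✓accept
'a' @ 6: {1,3,4,5}  ✓accept
'd' @ 7: {1,3,4,5}  ✓accept
'd' @ 8: {1,3,4,5}  ✓accept
'c' @ 9: {1,3,4,5}  ✓accept
'd' @ 10: {1,3,4,5}  ✓accept
'c' @ 11: {1,3,4,5}  ✓accept
'a' @ 12: {1,3,4,5}  ✓accept
final: {1,3,4,5}; accept 1 in set

Answer: ACCEPT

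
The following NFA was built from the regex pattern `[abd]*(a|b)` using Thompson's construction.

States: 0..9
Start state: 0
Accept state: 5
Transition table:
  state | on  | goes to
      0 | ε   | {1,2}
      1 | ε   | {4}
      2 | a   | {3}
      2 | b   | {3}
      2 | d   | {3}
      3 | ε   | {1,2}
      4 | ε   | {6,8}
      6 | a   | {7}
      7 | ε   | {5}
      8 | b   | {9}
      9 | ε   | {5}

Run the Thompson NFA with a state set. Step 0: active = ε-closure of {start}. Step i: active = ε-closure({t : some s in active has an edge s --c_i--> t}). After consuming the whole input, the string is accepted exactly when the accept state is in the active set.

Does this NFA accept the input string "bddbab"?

start: ε-closure({0}) = {0,1,2,4,6,8}
'b' @ 1: {1,2,3,4,5,6,8,9}  [accepting]
'd' @ 2: {1,2,3,4,6,8}
'd' @ 3: {1,2,3,4,6,8}
'b' @ 4: {1,2,3,4,5,6,8,9}  [accepting]
'a' @ 5: {1,2,3,4,5,6,7,8}  [accepting]
'b' @ 6: {1,2,3,4,5,6,8,9}  [accepting]
end set {1,2,3,4,5,6,8,9} — state 5 in

Answer: ACCEPT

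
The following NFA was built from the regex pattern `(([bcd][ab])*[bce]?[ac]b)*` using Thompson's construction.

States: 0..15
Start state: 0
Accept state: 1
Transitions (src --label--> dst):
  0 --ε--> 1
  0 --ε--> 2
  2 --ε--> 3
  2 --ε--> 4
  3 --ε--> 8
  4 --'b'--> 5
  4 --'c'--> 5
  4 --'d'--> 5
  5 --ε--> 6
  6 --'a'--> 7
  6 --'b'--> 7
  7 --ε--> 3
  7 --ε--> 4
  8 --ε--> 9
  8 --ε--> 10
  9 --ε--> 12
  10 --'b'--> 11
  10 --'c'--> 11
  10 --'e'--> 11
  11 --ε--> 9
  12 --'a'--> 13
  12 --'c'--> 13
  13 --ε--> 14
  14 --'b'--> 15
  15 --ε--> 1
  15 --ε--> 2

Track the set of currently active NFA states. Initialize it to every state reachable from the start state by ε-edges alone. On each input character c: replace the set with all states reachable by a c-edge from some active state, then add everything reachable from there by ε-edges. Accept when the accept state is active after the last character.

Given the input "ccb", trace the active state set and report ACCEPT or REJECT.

start: ε-closure({0}) = {0,1,2,3,4,8,9,10,12}
'c' @ 1: {5,6,9,11,12,13,14}
'c' @ 2: {13,14}
'b' @ 3: {1,2,3,4,8,9,10,12,15}  [accepting]
after full input: {1,2,3,4,8,9,10,12,15}  (accept=1 in)

Answer: ACCEPT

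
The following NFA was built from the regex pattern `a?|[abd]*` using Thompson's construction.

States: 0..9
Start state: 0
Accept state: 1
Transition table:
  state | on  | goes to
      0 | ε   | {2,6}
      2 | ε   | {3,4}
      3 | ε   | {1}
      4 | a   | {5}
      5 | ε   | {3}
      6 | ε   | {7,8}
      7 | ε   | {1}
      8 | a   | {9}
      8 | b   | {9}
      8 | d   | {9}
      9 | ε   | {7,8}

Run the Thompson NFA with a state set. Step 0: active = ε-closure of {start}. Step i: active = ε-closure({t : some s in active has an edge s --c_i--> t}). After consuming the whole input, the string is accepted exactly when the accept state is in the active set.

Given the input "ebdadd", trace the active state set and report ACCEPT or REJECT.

Answer: REJECT

Trace:
S₀ = ε-closure({0}) = {0,1,2,3,4,6,7,8}
'e' @ 1: {}  — dead — no transitions
rest 'bdadd' ignored (set empty)
after full input: {}  (accept=1 not in)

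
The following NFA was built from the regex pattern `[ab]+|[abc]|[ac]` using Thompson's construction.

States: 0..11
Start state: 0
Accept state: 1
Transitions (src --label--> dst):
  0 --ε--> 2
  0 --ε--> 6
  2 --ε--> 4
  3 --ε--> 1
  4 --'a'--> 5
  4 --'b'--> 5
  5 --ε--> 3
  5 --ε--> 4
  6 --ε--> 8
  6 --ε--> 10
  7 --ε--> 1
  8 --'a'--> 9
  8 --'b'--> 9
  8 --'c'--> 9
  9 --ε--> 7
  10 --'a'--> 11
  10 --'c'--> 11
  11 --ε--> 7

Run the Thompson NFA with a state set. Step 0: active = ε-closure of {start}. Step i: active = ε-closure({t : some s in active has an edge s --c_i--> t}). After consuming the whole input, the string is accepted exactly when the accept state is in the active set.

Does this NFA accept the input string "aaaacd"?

Answer: REJECT

Derivation:
start: ε-closure({0}) = {0,2,4,6,8,10}
'a' @ 1: {1,3,4,5,7,9,11}  (accept∈set)
'a' @ 2: {1,3,4,5}  (accept∈set)
'a' @ 3: {1,3,4,5}  (accept∈set)
'a' @ 4: {1,3,4,5}  (accept∈set)
'c' @ 5: {}  — no active states
rest 'd' ignored (set empty)
final: {}; accept 1 not in set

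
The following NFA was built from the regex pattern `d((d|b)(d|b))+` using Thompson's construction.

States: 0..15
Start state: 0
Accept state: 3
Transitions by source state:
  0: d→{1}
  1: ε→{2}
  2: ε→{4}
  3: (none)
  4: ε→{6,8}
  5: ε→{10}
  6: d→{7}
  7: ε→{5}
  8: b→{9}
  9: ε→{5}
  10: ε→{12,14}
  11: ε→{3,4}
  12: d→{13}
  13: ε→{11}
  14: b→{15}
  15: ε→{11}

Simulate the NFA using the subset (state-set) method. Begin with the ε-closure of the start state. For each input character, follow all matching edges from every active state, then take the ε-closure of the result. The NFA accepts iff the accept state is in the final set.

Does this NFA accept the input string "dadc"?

start: ε-closure({0}) = {0}
'd' @ 1: {1,2,4,6,8}
'a' @ 2: {}  — no active states
rest 'dc' ignored (set empty)
final: {}; accept 3 not in set

Answer: REJECT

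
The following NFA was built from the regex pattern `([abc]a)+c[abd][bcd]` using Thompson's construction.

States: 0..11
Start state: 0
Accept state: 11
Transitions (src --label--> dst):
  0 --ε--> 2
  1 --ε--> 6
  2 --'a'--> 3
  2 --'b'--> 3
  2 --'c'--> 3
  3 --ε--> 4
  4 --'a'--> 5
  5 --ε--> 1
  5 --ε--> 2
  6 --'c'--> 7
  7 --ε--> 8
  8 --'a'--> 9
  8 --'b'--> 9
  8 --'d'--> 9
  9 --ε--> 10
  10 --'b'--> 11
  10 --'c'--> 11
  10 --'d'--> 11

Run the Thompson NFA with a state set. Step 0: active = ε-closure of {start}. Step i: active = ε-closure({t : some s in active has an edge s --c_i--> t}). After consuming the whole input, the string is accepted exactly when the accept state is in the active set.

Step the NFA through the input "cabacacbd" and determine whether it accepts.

start: ε-closure({0}) = {0,2}
'c' @ 1: {3,4}
'a' @ 2: {1,2,5,6}
'b' @ 3: {3,4}
'a' @ 4: {1,2,5,6}
'c' @ 5: {3,4,7,8}
'a' @ 6: {1,2,5,6,9,10}
'c' @ 7: {3,4,7,8,11}  [accepting]
'b' @ 8: {9,10}
'd' @ 9: {11}  [accepting]
final: {11}; accept 11 in set

Answer: ACCEPT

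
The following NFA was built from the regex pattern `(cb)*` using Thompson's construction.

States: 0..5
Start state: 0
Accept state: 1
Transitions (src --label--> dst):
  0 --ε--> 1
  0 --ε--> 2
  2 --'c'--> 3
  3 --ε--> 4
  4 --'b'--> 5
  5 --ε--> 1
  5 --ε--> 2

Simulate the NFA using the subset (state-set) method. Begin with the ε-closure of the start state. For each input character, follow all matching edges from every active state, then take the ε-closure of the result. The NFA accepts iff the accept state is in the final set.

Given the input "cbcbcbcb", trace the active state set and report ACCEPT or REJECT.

Answer: ACCEPT

Trace:
start: ε-closure({0}) = {0,1,2}
'c' @ 1: {3,4}
'b' @ 2: {1,2,5}  (accept∈set)
'c' @ 3: {3,4}
'b' @ 4: {1,2,5}  (accept∈set)
'c' @ 5: {3,4}
'b' @ 6: {1,2,5}  (accept∈set)
'c' @ 7: {3,4}
'b' @ 8: {1,2,5}  (accept∈set)
end set {1,2,5} — state 1 in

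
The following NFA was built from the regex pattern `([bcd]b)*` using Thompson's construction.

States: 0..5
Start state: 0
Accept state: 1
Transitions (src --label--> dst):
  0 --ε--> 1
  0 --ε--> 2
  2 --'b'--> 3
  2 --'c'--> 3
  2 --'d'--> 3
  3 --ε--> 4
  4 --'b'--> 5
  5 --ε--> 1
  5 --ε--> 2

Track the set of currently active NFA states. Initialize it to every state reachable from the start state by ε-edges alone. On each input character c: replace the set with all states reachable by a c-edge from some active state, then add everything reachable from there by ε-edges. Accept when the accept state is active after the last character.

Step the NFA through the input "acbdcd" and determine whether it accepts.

Answer: REJECT

Trace:
start: ε-closure({0}) = {0,1,2}
'a' @ 1: {}  — dead — no transitions
rest 'cbdcd' ignored (set empty)
after full input: {}  (accept=1 not in)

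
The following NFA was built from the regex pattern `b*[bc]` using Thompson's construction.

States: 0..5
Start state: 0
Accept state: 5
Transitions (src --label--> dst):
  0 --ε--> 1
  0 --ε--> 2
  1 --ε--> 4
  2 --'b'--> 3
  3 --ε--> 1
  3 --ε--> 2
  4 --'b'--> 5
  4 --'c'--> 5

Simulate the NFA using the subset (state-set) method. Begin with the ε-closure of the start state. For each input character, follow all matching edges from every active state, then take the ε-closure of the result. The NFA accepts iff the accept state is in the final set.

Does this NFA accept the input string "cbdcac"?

Answer: REJECT

Steps:
initial (ε-close {0}): {0,1,2,4}
'c' @ 1: {5}  [accepting]
'b' @ 2: {}  — dead — no transitions
rest 'dcac' ignored (set empty)
end set {} — state 5 not in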